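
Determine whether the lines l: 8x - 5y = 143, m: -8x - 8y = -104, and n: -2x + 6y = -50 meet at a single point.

The three lines meet at one point iff the augmented coefficient matrix [aᵢ bᵢ cᵢ] has rank < 3, i.e. its determinant vanishes.
Here the determinant is 0.
It vanishes, so the lines are concurrent at (16, -3).

Yes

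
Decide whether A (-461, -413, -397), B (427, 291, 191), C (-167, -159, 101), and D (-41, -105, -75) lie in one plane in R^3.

No

A normal to the plane through A, B, C is n = AB × AC = (201240, -269352, 18576).
The plane has equation n·P = 11096064. For D: n·D = 18637920.
18637920 ≠ 11096064, so D is off the plane.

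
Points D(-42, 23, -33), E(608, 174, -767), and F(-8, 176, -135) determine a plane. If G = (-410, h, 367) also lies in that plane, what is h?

-27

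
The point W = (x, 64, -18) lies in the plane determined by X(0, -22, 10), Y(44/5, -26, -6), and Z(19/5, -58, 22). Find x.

Coplanarity requires XY · (XZ × XW) = 0.
XY = (44/5, -4, -16), XZ = (19/5, -36, 12); the triple product is linear in x with coefficient -624 and constant term -29328/5.
Setting it to zero: x = -47/5.

-47/5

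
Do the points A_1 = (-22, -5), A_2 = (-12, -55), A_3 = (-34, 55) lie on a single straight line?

A_1A_2 = (10, -50), A_1A_3 = (-12, 60).
det[A_1A_2; A_1A_3] = (10)(60) − (-50)(-12) = 0.
The determinant is zero, so the points are collinear.

Yes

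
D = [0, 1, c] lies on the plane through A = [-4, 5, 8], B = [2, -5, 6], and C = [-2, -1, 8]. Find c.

A normal to the plane is n = AB × AC = (-12, -4, -16).
D lies in the plane iff n · AD = 0.
This gives (-16)c + (96) = 0, so c = 6.

6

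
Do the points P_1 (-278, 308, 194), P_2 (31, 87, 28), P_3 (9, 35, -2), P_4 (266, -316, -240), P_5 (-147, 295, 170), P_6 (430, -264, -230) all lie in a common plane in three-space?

No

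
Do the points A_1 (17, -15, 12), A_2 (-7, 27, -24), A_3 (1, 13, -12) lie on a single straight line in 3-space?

Yes

A_1A_2 = (-24, 42, -36), A_1A_3 = (-16, 28, -24).
Each component of A_1A_3 is 2/3 times the corresponding component of A_1A_2, so A_1A_3 = 2/3·A_1A_2 and the points are collinear.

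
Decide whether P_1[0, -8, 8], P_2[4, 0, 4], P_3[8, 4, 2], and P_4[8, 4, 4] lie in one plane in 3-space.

No

With P_1 as base: P_1P_2 = (4, 8, -4), P_1P_3 = (8, 12, -6), P_1P_4 = (8, 12, -4).
P_1P_3 × P_1P_4 = (24, -16, 0).
P_1P_2 · (P_1P_3 × P_1P_4) = -32.
Since -32 ≠ 0, the four points are not coplanar.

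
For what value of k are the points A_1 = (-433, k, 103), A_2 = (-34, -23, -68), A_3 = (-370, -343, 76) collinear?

Collinearity requires A_1A_2 × A_1A_3 = 0; each component is linear in k.
The x-component gives (-144)k + (-58032) = 0, so k = -403.
The remaining components then also vanish.

-403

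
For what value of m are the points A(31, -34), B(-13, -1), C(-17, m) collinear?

2

Collinearity: (C − A) must be parallel to (B − A) = (-44, 33).
Cross-multiplying the components: (m − (-34))·(-44) = (-48)·(33).
Solving gives m = 2.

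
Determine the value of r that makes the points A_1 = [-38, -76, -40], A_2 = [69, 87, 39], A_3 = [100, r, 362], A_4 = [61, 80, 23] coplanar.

-20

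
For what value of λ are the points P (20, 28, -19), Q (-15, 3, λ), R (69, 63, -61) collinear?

11

Collinearity requires PQ × PR = 0; each component is linear in λ.
The x-component gives (-35)λ + (385) = 0, so λ = 11.
The remaining components then also vanish.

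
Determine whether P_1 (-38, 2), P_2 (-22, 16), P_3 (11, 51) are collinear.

P_1P_2 = (16, 14), P_1P_3 = (49, 49).
Twice the signed area of △P_1P_2P_3 is (16)(49) − (14)(49) = 98.
The area is nonzero, so the three points are not collinear.

No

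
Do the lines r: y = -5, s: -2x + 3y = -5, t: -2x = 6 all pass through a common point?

No

Intersecting r and s: solving the 2×2 system gives (x, y) = (-5, -5).
Substitute into t: (-2)(-5) + (0)(-5) = 10.
But t requires 6 ≠ 10, so the three lines have no common point.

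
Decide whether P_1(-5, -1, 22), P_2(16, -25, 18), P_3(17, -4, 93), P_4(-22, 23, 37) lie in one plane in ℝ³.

A normal to the plane through P_1, P_2, P_3 is n = P_1P_2 × P_1P_3 = (-1716, -1579, 465).
The plane has equation n·P = 20389. For P_4: n·P_4 = 18640.
18640 ≠ 20389, so P_4 is off the plane.

No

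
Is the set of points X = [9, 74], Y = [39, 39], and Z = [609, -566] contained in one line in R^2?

XY = (30, -35), XZ = (600, -640).
det[XY; XZ] = (30)(-640) − (-35)(600) = 1800.
The determinant is nonzero, so they are not collinear.

No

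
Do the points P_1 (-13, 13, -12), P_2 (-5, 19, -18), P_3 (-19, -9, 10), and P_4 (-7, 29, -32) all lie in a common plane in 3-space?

The four points are coplanar iff the 3×3 determinant with rows P_1P_2, P_1P_3, P_1P_4 is zero.
Rows: (8, 6, -6), (-6, -22, 22), (6, 16, -20).
Expanding along the first row: (8)(88) − (6)(-12) + (-6)(36) = 560.
Nonzero ⇒ not coplanar.

No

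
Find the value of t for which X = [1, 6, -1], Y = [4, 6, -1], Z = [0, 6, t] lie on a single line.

Collinearity requires XY × XZ = 0; each component is linear in t.
The y-component gives (-3)t + (-3) = 0, so t = -1.
The remaining components then also vanish.

-1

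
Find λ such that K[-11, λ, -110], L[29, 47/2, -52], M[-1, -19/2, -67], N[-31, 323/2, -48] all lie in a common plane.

The points are coplanar iff KL · (KM × KN) = 0.
Expanding, this is linear in λ: (-1020)λ + (-253470) = 0.
So λ = -497/2.

-497/2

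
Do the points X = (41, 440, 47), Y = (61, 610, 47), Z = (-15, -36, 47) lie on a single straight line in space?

Yes

XY = (20, 170, 0), XZ = (-56, -476, 0).
XY × XZ = (0, 0, 0).
The cross product vanishes, so the three points are collinear.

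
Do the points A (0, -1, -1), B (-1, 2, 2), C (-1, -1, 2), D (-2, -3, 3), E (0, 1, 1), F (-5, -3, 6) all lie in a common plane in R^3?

The plane through A, B, C has normal n = AB × AC = (9, 0, 3) and equation n·P = -3.
Checking the remaining points: n·D = -9, n·E = 3, n·F = -27.
Since n·D = -9 ≠ -3, D is off the plane and the points are not all coplanar.

No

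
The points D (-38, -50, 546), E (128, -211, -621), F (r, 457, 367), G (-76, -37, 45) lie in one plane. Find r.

-720

Normal to plane DEG: n = (95832, 127512, -3960); plane equation n·P = -12179376.
Requiring n·F = -12179376: (95832)r + (56819664) = -12179376.
So r = -720.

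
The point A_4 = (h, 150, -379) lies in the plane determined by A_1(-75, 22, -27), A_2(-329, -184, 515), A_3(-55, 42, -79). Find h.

197

The plane through A_1, A_2, A_3 has equation −128x − 2368y − 960z = -16576.
Substituting A_4: (-128)h + (8640) = -16576, so h = 197.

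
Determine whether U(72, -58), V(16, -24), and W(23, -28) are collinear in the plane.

UV = (-56, 34), UW = (-49, 30).
If collinear, UW would be a scalar multiple of UV. But (-56)·(30) ≠ (34)·(-49) (difference -14), so they are not parallel; the points are not collinear.

No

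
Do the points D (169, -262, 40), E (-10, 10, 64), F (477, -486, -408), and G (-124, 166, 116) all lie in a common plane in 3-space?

The four points are coplanar iff the 3×3 determinant with rows DE, DF, DG is zero.
Rows: (-179, 272, 24), (308, -224, -448), (-293, 428, 76).
Expanding along the first row: (-179)(174720) − (272)(-107856) + (24)(66192) = -349440.
Nonzero ⇒ not coplanar.

No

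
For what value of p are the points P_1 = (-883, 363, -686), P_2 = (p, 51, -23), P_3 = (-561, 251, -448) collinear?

Direction P_1P_3 = (322, -112, 238). From the y-coordinate of P_2, the parameter along the line is τ = (51 − 363)/(-112) = 39/14.
Then p = (-883) + 39/14·(322) = 14.

14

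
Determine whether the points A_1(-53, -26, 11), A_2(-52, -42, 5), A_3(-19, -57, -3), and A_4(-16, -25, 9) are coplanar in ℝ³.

No

A normal to the plane through A_1, A_2, A_3 is n = A_1A_2 × A_1A_3 = (38, -190, 513).
The plane has equation n·P = 8569. For A_4: n·A_4 = 8759.
8759 ≠ 8569, so A_4 is off the plane.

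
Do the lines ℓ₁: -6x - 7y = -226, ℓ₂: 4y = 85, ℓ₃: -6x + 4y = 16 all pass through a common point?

No

Intersecting ℓ₁ and ℓ₂: solving the 2×2 system gives (x, y) = (103/8, 85/4).
Substitute into ℓ₃: (-6)(103/8) + (4)(85/4) = 31/4.
But ℓ₃ requires 16 ≠ 31/4, so the three lines have no common point.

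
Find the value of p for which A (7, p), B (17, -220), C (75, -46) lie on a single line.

-250

The three points are collinear iff det[AB; AC] = 0.
This determinant is linear in p: (58)p + (14500) = 0, so p = -250.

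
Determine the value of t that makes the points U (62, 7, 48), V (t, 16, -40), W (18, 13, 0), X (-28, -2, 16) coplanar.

-28

Coplanarity ⇔ det[UV; UW; UX] = 0.
Expanding, this is linear in t: (-624)t + (-17472) = 0.
So t = -28.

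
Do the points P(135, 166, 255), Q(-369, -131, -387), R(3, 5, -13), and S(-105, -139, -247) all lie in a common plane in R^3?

Yes

A normal to the plane through P, Q, R is n = PQ × PR = (-23766, -50328, 41940).
The plane has equation n·X = -868158. For S: n·S = -868158.
Equal, so S lies in the plane and all four are coplanar.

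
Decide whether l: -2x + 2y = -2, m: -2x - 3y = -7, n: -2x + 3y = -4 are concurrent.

No

Intersecting l and m: solving the 2×2 system gives (x, y) = (2, 1).
Substitute into n: (-2)(2) + (3)(1) = -1.
But n requires -4 ≠ -1, so the three lines have no common point.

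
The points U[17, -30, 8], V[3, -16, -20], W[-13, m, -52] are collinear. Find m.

Direction UV = (-14, 14, -28). From the x-coordinate of W, the parameter along the line is τ = (-13 − 17)/(-14) = 15/7.
Then m = (-30) + 15/7·(14) = 0.

0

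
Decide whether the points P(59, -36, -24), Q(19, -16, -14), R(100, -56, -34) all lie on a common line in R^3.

PQ = (-40, 20, 10), PR = (41, -20, -10).
PQ × PR = (0, 10, -20).
The cross product is nonzero, so the points do not lie on one line.

No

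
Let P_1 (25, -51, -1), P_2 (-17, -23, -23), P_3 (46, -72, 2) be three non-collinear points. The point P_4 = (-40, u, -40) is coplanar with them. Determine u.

-12

Coplanarity requires P_1P_2 · (P_1P_3 × P_1P_4) = 0.
P_1P_2 = (-42, 28, -22), P_1P_3 = (21, -21, 3); the triple product is linear in u with coefficient -336 and constant term -4032.
Setting it to zero: u = -12.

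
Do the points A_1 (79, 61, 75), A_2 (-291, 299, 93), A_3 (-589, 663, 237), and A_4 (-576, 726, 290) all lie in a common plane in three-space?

With A_1 as base: A_1A_2 = (-370, 238, 18), A_1A_3 = (-668, 602, 162), A_1A_4 = (-655, 665, 215).
A_1A_3 × A_1A_4 = (21700, 37510, -49910).
A_1A_2 · (A_1A_3 × A_1A_4) = 0.
The scalar triple product vanishes, so the four points are coplanar.

Yes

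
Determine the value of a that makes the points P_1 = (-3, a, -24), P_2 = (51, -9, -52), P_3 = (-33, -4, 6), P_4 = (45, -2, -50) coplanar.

23

Coplanarity ⇔ det[P_1P_2; P_1P_3; P_1P_4] = 0.
Expanding, this is linear in a: (180)a + (-4140) = 0.
So a = 23.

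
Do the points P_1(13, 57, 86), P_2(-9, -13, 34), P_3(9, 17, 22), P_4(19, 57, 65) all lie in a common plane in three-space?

With P_1 as base: P_1P_2 = (-22, -70, -52), P_1P_3 = (-4, -40, -64), P_1P_4 = (6, 0, -21).
P_1P_3 × P_1P_4 = (840, -468, 240).
P_1P_2 · (P_1P_3 × P_1P_4) = 1800.
Since 1800 ≠ 0, the four points are not coplanar.

No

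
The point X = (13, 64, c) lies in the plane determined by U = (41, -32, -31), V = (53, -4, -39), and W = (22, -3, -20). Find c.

The plane through U, V, W has equation 540x + 20y + 880z = -5780.
Substituting X: (880)c + (8300) = -5780, so c = -16.

-16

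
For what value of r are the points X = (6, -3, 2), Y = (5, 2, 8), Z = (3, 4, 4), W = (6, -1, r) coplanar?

6

The points are coplanar iff XY · (XZ × XW) = 0.
Expanding, this is linear in r: (8)r + (-48) = 0.
So r = 6.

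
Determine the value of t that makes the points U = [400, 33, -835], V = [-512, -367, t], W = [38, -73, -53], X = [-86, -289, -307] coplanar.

749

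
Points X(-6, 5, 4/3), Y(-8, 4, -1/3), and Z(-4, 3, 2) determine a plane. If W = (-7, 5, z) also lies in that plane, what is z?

2/3

The plane through X, Y, Z has equation −4x − 2y + 6z = 22.
Substituting W: (6)z + (18) = 22, so z = 2/3.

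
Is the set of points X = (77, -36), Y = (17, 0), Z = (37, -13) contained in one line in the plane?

No

XY = (-60, 36), XZ = (-40, 23).
det[XY; XZ] = (-60)(23) − (36)(-40) = 60.
The determinant is nonzero, so they are not collinear.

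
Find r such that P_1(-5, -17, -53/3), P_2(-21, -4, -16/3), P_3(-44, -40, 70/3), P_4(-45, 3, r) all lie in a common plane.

47/3

Normal to plane P_1P_2P_3: n = (2450/3, 175, 875); plane equation n·P = -67550/3.
Requiring n·P_4 = -67550/3: (875)r + (-36225) = -67550/3.
So r = 47/3.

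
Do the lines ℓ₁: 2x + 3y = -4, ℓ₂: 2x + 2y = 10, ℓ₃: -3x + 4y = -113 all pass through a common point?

The three lines meet at one point iff the augmented coefficient matrix [aᵢ bᵢ cᵢ] has rank < 3, i.e. its determinant vanishes.
Here the determinant is 0.
It vanishes, so the lines are concurrent at (19, -14).

Yes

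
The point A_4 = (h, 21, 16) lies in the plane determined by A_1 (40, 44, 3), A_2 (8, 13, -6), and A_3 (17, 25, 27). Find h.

The plane through A_1, A_2, A_3 has equation −915x + 975y − 105z = 5985.
Substituting A_4: (-915)h + (18795) = 5985, so h = 14.

14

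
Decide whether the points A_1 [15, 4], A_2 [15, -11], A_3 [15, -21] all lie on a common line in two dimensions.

Yes

A_1A_2 = (0, -15), A_1A_3 = (0, -25).
Checking proportionality: A_1A_3 = 5/3·A_1A_2, so the vectors are parallel and the points are collinear.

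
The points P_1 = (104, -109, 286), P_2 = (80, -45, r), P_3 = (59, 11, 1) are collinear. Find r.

134

Collinearity requires P_1P_2 × P_1P_3 = 0; each component is linear in r.
The x-component gives (-120)r + (16080) = 0, so r = 134.
The remaining components then also vanish.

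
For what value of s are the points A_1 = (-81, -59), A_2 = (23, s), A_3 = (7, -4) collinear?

The three points are collinear iff det[A_1A_2; A_1A_3] = 0.
This determinant is linear in s: (-88)s + (528) = 0, so s = 6.

6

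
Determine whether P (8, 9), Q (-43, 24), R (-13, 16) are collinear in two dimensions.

PQ = (-51, 15), PR = (-21, 7).
det[PQ; PR] = (-51)(7) − (15)(-21) = -42.
The determinant is nonzero, so they are not collinear.

No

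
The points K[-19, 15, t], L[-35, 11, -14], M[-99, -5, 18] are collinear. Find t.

Collinearity requires KL × KM = 0; each component is linear in t.
The x-component gives (-16)t + (-352) = 0, so t = -22.
The remaining components then also vanish.

-22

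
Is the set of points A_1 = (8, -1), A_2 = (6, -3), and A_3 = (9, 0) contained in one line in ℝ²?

A_1A_2 = (-2, -2), A_1A_3 = (1, 1).
det[A_1A_2; A_1A_3] = (-2)(1) − (-2)(1) = 0.
The determinant is zero, so the points are collinear.

Yes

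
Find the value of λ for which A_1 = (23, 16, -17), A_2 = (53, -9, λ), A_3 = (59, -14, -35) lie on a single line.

Direction A_1A_3 = (36, -30, -18). From the x-coordinate of A_2, the parameter along the line is τ = (53 − 23)/36 = 5/6.
Then λ = (-17) + 5/6·(-18) = -32.

-32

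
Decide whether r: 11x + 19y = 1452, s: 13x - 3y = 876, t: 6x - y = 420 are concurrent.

Lines aᵢx + bᵢy = cᵢ with pairwise distinct directions are concurrent exactly when det[aᵢ bᵢ cᵢ] = 0.
Here the determinant is -840.
Nonzero, so no common point exists.

No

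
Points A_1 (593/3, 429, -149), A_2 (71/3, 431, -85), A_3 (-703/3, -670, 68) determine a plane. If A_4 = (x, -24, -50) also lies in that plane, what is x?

-19/3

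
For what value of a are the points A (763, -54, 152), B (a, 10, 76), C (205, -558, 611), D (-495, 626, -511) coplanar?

19

Normal to plane ACD: n = (22032, -947376, -1013472); plane equation n·P = -86079024.
Requiring n·B = -86079024: (22032)a + (-86497632) = -86079024.
So a = 19.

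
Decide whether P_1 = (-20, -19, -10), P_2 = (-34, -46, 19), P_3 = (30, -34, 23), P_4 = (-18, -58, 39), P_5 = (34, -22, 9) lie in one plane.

The plane through P_1, P_2, P_3 has normal n = P_1P_2 × P_1P_3 = (-456, 1912, 1560) and equation n·P = -42808.
Checking the remaining points: n·P_4 = -41848, n·P_5 = -43528.
Since n·P_4 = -41848 ≠ -42808, P_4 is off the plane and the points are not all coplanar.

No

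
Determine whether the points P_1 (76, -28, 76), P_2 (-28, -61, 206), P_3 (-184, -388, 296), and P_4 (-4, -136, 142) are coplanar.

With P_1 as base: P_1P_2 = (-104, -33, 130), P_1P_3 = (-260, -360, 220), P_1P_4 = (-80, -108, 66).
P_1P_3 × P_1P_4 = (0, -440, -720).
P_1P_2 · (P_1P_3 × P_1P_4) = -79080.
Since -79080 ≠ 0, the four points are not coplanar.

No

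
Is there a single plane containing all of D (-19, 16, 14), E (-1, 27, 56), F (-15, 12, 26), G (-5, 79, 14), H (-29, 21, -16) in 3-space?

The plane through D, E, F has normal n = DE × DF = (300, -48, -116) and equation n·P = -8092.
Checking the remaining points: n·G = -6916, n·H = -7852.
Since n·G = -6916 ≠ -8092, G is off the plane and the points are not all coplanar.

No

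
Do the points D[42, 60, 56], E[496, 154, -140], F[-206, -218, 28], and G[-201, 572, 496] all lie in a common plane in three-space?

Yes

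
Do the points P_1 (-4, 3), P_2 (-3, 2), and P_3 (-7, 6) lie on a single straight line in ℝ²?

Yes

P_1P_2 = (1, -1), P_1P_3 = (-3, 3).
Checking proportionality: P_1P_3 = -3·P_1P_2, so the vectors are parallel and the points are collinear.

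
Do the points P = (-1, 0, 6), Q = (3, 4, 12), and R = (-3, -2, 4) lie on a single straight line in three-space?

PQ = (4, 4, 6), PR = (-2, -2, -2).
Comparing components 2 and 3: (4)(-2) − (6)(-2) = 4 ≠ 0, so PQ and PR are not parallel and the points are not collinear.

No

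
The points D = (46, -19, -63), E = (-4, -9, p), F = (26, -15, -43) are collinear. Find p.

Collinearity requires DE × DF = 0; each component is linear in p.
The x-component gives (-4)p + (-52) = 0, so p = -13.
The remaining components then also vanish.

-13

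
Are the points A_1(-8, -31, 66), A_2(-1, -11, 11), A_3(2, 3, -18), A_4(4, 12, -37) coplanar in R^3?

Yes

A normal to the plane through A_1, A_2, A_3 is n = A_1A_2 × A_1A_3 = (190, 38, 38).
The plane has equation n·P = -190. For A_4: n·A_4 = -190.
Equal, so A_4 lies in the plane and all four are coplanar.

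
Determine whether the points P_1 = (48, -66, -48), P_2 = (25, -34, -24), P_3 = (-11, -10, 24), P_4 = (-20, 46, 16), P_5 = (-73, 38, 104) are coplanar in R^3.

Yes

The plane through P_1, P_2, P_3 has normal n = P_1P_2 × P_1P_3 = (960, 240, 600) and equation n·P = 1440.
Checking the remaining points: n·P_4 = 1440, n·P_5 = 1440.
All equal 1440, so all 5 points lie in one plane.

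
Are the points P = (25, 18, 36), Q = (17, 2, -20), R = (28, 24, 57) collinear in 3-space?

Yes

PQ = (-8, -16, -56), PR = (3, 6, 21).
PQ × PR = (0, 0, 0).
The cross product vanishes, so the three points are collinear.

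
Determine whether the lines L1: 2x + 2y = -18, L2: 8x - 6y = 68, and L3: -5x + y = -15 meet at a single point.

Yes

Lines aᵢx + bᵢy = cᵢ with pairwise distinct directions are concurrent exactly when det[aᵢ bᵢ cᵢ] = 0.
Here the determinant is 0.
It vanishes, so the lines are concurrent at (1, -10).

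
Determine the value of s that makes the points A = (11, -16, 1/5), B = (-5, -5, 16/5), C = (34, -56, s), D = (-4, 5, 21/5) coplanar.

The points are coplanar iff AB · (AC × AD) = 0.
Expanding, this is linear in s: (171)s + (5814/5) = 0.
So s = -34/5.

-34/5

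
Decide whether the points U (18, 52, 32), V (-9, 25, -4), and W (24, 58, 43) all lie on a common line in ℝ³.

No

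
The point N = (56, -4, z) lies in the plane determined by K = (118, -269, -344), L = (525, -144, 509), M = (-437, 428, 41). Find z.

Coplanarity requires KL · (KM × KN) = 0.
KL = (407, 125, 853), KM = (-555, 697, 385); the triple product is linear in z with coefficient 353054 and constant term -11650782.
Setting it to zero: z = 33.

33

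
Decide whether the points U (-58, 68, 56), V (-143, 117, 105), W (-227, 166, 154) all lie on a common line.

UV = (-85, 49, 49), UW = (-169, 98, 98).
Comparing components 3 and 1: (49)(-169) − (-85)(98) = 49 ≠ 0, so UV and UW are not parallel and the points are not collinear.

No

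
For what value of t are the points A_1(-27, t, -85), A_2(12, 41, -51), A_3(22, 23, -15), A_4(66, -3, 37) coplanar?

58

The points are coplanar iff A_1A_2 · (A_1A_3 × A_1A_4) = 0.
Expanding, this is linear in t: (-1064)t + (61712) = 0.
So t = 58.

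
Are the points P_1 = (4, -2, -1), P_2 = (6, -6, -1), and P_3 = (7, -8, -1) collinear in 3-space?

P_1P_2 = (2, -4, 0), P_1P_3 = (3, -6, 0).
Each component of P_1P_3 is 3/2 times the corresponding component of P_1P_2, so P_1P_3 = 3/2·P_1P_2 and the points are collinear.

Yes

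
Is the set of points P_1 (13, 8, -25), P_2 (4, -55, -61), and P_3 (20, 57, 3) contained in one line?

Yes

P_1P_2 = (-9, -63, -36), P_1P_3 = (7, 49, 28).
P_1P_2 × P_1P_3 = (0, 0, 0).
The cross product vanishes, so the three points are collinear.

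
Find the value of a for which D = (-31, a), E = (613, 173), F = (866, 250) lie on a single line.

Collinearity: (D − E) must be parallel to (F − E) = (253, 77).
Cross-multiplying the components: (a − 173)·(253) = (-644)·(77).
Solving gives a = -23.

-23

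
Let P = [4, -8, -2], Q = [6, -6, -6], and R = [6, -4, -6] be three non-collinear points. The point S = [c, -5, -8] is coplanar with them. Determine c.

A normal to the plane is n = PQ × PR = (8, 0, 4).
S lies in the plane iff n · PS = 0.
This gives (8)c + (-56) = 0, so c = 7.

7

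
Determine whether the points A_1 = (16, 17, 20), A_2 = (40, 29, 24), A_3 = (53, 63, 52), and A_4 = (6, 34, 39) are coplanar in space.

Yes

With A_1 as base: A_1A_2 = (24, 12, 4), A_1A_3 = (37, 46, 32), A_1A_4 = (-10, 17, 19).
A_1A_3 × A_1A_4 = (330, -1023, 1089).
A_1A_2 · (A_1A_3 × A_1A_4) = 0.
The scalar triple product vanishes, so the four points are coplanar.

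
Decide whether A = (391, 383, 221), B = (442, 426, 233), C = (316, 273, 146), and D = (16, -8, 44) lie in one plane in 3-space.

No

With A as base: AB = (51, 43, 12), AC = (-75, -110, -75), AD = (-375, -391, -177).
AC × AD = (-9855, 14850, -11925).
AB · (AC × AD) = -7155.
Since -7155 ≠ 0, the four points are not coplanar.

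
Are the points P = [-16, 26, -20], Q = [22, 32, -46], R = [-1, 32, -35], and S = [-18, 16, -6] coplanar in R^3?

Yes

A normal to the plane through P, Q, R is n = PQ × PR = (66, 180, 138).
The plane has equation n·X = 864. For S: n·S = 864.
Equal, so S lies in the plane and all four are coplanar.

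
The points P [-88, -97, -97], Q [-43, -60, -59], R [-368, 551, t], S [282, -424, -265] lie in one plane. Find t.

335

Coplanarity ⇔ det[PQ; PR; PS] = 0.
Expanding, this is linear in t: (28405)t + (-9515675) = 0.
So t = 335.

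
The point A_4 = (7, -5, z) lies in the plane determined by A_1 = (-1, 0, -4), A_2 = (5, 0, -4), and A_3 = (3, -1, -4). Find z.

-4

A normal to the plane is n = A_1A_2 × A_1A_3 = (0, 0, -6).
A_4 lies in the plane iff n · A_1A_4 = 0.
This gives (-6)z + (-24) = 0, so z = -4.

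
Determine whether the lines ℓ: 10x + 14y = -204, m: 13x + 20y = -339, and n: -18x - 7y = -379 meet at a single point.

Yes

Lines aᵢx + bᵢy = cᵢ with pairwise distinct directions are concurrent exactly when det[aᵢ bᵢ cᵢ] = 0.
Here the determinant is 0.
It vanishes, so the lines are concurrent at (37, -41).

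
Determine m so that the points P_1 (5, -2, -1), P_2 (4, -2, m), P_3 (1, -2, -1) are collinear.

Collinearity requires P_1P_2 × P_1P_3 = 0; each component is linear in m.
The y-component gives (-4)m + (-4) = 0, so m = -1.
The remaining components then also vanish.

-1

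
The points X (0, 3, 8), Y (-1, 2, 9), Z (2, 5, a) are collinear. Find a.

6

Direction XY = (-1, -1, 1). From the x-coordinate of Z, the parameter along the line is τ = (2 − 0)/(-1) = -2.
Then a = 8 + (-2)·(1) = 6.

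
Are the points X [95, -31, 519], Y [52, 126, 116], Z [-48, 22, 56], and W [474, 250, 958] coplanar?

Yes

The four points are coplanar iff the 3×3 determinant with rows XY, XZ, XW is zero.
Rows: (-43, 157, -403), (-143, 53, -463), (379, 281, 439).
Expanding along the first row: (-43)(153370) − (157)(112700) + (-403)(-60270) = 0.
Zero determinant ⇒ coplanar.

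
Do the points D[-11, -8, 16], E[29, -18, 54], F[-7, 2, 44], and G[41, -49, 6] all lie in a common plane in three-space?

No

With D as base: DE = (40, -10, 38), DF = (4, 10, 28), DG = (52, -41, -10).
DF × DG = (1048, 1496, -684).
DE · (DF × DG) = 968.
Since 968 ≠ 0, the four points are not coplanar.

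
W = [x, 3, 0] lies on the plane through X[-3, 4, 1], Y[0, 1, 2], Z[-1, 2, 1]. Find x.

Coplanarity requires XY · (XZ × XW) = 0.
XY = (3, -3, 1), XZ = (2, -2, 0); the triple product is linear in x with coefficient 2 and constant term 4.
Setting it to zero: x = -2.

-2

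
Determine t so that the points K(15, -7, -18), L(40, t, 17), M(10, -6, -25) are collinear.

-12

Direction KM = (-5, 1, -7). From the x-coordinate of L, the parameter along the line is τ = (40 − 15)/(-5) = -5.
Then t = (-7) + (-5)·(1) = -12.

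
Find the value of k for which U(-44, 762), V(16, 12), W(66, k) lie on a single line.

The three points are collinear iff det[UV; UW] = 0.
This determinant is linear in k: (60)k + (36780) = 0, so k = -613.

-613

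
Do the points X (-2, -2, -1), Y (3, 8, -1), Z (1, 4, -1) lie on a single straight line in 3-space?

Yes

XY = (5, 10, 0), XZ = (3, 6, 0).
XY × XZ = (0, 0, 0).
The cross product vanishes, so the three points are collinear.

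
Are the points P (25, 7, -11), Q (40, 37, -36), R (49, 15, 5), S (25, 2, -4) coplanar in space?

Yes

With P as base: PQ = (15, 30, -25), PR = (24, 8, 16), PS = (0, -5, 7).
PR × PS = (136, -168, -120).
PQ · (PR × PS) = 0.
The scalar triple product vanishes, so the four points are coplanar.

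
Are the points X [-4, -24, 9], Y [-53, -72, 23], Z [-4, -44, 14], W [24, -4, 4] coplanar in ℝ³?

No

A normal to the plane through X, Y, Z is n = XY × XZ = (40, 245, 980).
The plane has equation n·P = 2780. For W: n·W = 3900.
3900 ≠ 2780, so W is off the plane.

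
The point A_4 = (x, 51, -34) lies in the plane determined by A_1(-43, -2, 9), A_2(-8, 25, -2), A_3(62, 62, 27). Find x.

A normal to the plane is n = A_1A_2 × A_1A_3 = (1190, -1785, -595).
A_4 lies in the plane iff n · A_1A_4 = 0.
This gives (1190)x + (-17850) = 0, so x = 15.

15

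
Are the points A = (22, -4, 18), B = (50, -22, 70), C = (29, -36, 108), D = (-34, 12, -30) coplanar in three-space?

Yes

A normal to the plane through A, B, C is n = AB × AC = (44, -2156, -770).
The plane has equation n·P = -4268. For D: n·D = -4268.
Equal, so D lies in the plane and all four are coplanar.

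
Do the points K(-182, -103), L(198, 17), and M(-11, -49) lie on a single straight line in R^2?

KL = (380, 120), KM = (171, 54).
det[KL; KM] = (380)(54) − (120)(171) = 0.
The determinant is zero, so the points are collinear.

Yes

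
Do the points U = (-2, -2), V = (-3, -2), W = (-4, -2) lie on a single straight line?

Yes

UV = (-1, 0), UW = (-2, 0).
Checking proportionality: UW = 2·UV, so the vectors are parallel and the points are collinear.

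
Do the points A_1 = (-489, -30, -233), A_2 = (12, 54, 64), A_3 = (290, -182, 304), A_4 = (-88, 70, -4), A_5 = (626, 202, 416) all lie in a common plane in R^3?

Yes

The plane through A_1, A_2, A_3 has normal n = A_1A_2 × A_1A_3 = (90252, -37674, -141588) and equation n·P = -10013004.
Checking the remaining points: n·A_4 = -10013004, n·A_5 = -10013004.
All equal -10013004, so all 5 points lie in one plane.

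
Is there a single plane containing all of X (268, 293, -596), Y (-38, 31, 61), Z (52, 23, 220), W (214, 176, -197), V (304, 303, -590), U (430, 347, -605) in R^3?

The plane through X, Y, Z has normal n = XY × XZ = (-36402, 107784, 26028) and equation n·P = 6312288.
Checking the remaining points: n·W = 6052440, n·V = 6235824, n·U = 6001248.
Since n·W = 6052440 ≠ 6312288, W is off the plane and the points are not all coplanar.

No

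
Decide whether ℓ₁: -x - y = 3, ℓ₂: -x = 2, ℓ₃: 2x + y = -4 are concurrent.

No

The three lines meet at one point iff the augmented coefficient matrix [aᵢ bᵢ cᵢ] has rank < 3, i.e. its determinant vanishes.
Here the determinant is -1.
Nonzero, so no common point exists.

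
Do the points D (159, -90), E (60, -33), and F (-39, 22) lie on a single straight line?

DE = (-99, 57), DF = (-198, 112).
Twice the signed area of △DEF is (-99)(112) − (57)(-198) = 198.
The area is nonzero, so the three points are not collinear.

No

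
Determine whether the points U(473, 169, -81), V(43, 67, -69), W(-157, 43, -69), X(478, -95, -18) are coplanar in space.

Yes

With U as base: UV = (-430, -102, 12), UW = (-630, -126, 12), UX = (5, -264, 63).
UW × UX = (-4770, 39750, 166950).
UV · (UW × UX) = 0.
The scalar triple product vanishes, so the four points are coplanar.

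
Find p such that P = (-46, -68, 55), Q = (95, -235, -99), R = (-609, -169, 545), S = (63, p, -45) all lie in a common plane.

Normal to plane PQR: n = (-97384, 17612, -108262); plane equation n·X = -2672362.
Requiring n·S = -2672362: (17612)p + (-1263402) = -2672362.
So p = -80.

-80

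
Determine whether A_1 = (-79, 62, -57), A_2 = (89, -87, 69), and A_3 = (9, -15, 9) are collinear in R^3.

A_1A_2 = (168, -149, 126), A_1A_3 = (88, -77, 66).
A_1A_2 × A_1A_3 = (-132, 0, 176).
The cross product is nonzero, so the points do not lie on one line.

No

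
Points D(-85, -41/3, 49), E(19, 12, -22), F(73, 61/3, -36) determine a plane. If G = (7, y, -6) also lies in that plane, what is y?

22/3

The plane through D, E, F has equation (697/3)x − 2378y − (1558/3)z = -38089/3.
Substituting G: (-2378)y + (14227/3) = -38089/3, so y = 22/3.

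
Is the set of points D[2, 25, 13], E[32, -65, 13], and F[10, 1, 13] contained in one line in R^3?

Yes

DE = (30, -90, 0), DF = (8, -24, 0).
DE × DF = (0, 0, 0).
The cross product vanishes, so the three points are collinear.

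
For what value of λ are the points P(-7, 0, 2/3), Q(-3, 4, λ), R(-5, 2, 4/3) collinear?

2

Collinearity requires PQ × PR = 0; each component is linear in λ.
The x-component gives (-2)λ + (4) = 0, so λ = 2.
The remaining components then also vanish.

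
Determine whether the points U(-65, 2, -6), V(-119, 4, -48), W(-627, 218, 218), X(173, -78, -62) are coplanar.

Yes

With U as base: UV = (-54, 2, -42), UW = (-562, 216, 224), UX = (238, -80, -56).
UW × UX = (5824, 21840, -6448).
UV · (UW × UX) = 0.
The scalar triple product vanishes, so the four points are coplanar.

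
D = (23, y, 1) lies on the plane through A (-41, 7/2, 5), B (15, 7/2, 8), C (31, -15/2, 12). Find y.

59/2

Coplanarity requires AB · (AC × AD) = 0.
AB = (56, 0, 3), AC = (72, -11, 7); the triple product is linear in y with coefficient -176 and constant term 5192.
Setting it to zero: y = 59/2.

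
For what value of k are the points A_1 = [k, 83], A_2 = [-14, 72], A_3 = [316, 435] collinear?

The three points are collinear iff det[A_1A_2; A_1A_3] = 0.
This determinant is linear in k: (-363)k + (-1452) = 0, so k = -4.

-4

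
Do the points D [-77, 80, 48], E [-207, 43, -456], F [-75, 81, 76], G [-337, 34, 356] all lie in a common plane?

Yes

A normal to the plane through D, E, F is n = DE × DF = (-532, 2632, -56).
The plane has equation n·P = 248836. For G: n·G = 248836.
Equal, so G lies in the plane and all four are coplanar.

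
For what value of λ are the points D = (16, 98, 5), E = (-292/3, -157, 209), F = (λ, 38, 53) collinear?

Direction DE = (-340/3, -255, 204). From the y-coordinate of F, the parameter along the line is τ = (38 − 98)/(-255) = 4/17.
Then λ = 16 + 4/17·(-340/3) = -32/3.

-32/3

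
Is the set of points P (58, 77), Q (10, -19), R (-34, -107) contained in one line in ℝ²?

Yes

PQ = (-48, -96), PR = (-92, -184).
det[PQ; PR] = (-48)(-184) − (-96)(-92) = 0.
The determinant is zero, so the points are collinear.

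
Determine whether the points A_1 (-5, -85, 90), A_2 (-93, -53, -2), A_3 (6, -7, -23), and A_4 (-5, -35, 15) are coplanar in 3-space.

A normal to the plane through A_1, A_2, A_3 is n = A_1A_2 × A_1A_3 = (3560, -10956, -7216).
The plane has equation n·P = 264020. For A_4: n·A_4 = 257420.
257420 ≠ 264020, so A_4 is off the plane.

No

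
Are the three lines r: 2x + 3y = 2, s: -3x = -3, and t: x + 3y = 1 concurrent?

Intersecting r and s: solving the 2×2 system gives (x, y) = (1, 0).
Substitute into t: (1)(1) + (3)(0) = 1.
This equals 1, so (1, 0) lies on all three lines and they are concurrent.

Yes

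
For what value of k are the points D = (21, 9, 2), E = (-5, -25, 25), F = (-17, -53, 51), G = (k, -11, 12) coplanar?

1

The points are coplanar iff DE · (DF × DG) = 0.
Expanding, this is linear in k: (-240)k + (240) = 0.
So k = 1.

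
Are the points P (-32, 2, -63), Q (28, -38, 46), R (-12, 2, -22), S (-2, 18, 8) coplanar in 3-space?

No

The four points are coplanar iff the 3×3 determinant with rows PQ, PR, PS is zero.
Rows: (60, -40, 109), (20, 0, 41), (30, 16, 71).
Expanding along the first row: (60)(-656) − (-40)(190) + (109)(320) = 3120.
Nonzero ⇒ not coplanar.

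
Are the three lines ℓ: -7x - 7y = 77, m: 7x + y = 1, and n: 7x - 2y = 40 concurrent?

Lines aᵢx + bᵢy = cᵢ with pairwise distinct directions are concurrent exactly when det[aᵢ bᵢ cᵢ] = 0.
Here the determinant is 0.
It vanishes, so the lines are concurrent at (2, -13).

Yes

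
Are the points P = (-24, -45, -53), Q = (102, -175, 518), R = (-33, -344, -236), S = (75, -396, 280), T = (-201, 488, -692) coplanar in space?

The plane through P, Q, R has normal n = PQ × PR = (194519, 17919, -38844) and equation n·X = -3416079.
Checking the remaining points: n·S = -3383319, n·T = -3473799.
Since n·S = -3383319 ≠ -3416079, S is off the plane and the points are not all coplanar.

No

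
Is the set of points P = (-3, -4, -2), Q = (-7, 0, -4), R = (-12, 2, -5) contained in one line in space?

No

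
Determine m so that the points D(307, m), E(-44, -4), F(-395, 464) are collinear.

-472

The three points are collinear iff det[DE; DF] = 0.
This determinant is linear in m: (-351)m + (-165672) = 0, so m = -472.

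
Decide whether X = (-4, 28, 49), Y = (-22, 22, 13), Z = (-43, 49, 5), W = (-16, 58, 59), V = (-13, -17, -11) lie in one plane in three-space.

Yes

The plane through X, Y, Z has normal n = XY × XZ = (1020, 612, -612) and equation n·P = -16932.
Checking the remaining points: n·W = -16932, n·V = -16932.
All equal -16932, so all 5 points lie in one plane.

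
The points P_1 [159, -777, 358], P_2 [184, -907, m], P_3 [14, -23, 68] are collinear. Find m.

408

Collinearity requires P_1P_2 × P_1P_3 = 0; each component is linear in m.
The x-component gives (-754)m + (307632) = 0, so m = 408.
The remaining components then also vanish.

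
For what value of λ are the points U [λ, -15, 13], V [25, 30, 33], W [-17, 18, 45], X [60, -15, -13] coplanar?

5

The points are coplanar iff UV · (UW × UX) = 0.
Expanding, this is linear in λ: (-1092)λ + (5460) = 0.
So λ = 5.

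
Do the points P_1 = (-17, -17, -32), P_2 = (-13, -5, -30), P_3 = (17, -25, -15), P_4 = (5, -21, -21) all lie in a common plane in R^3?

Yes

The four points are coplanar iff the 3×3 determinant with rows P_1P_2, P_1P_3, P_1P_4 is zero.
Rows: (4, 12, 2), (34, -8, 17), (22, -4, 11).
Expanding along the first row: (4)(-20) − (12)(0) + (2)(40) = 0.
Zero determinant ⇒ coplanar.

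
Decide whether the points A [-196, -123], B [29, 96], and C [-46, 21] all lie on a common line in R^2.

No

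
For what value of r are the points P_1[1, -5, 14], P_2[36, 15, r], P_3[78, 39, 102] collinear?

Collinearity requires P_1P_2 × P_1P_3 = 0; each component is linear in r.
The x-component gives (-44)r + (2376) = 0, so r = 54.
The remaining components then also vanish.

54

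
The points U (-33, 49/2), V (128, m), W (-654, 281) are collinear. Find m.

-42

The three points are collinear iff det[UV; UW] = 0.
This determinant is linear in m: (621)m + (26082) = 0, so m = -42.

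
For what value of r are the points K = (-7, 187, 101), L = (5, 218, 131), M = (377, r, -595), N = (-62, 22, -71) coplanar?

Normal to plane KLN: n = (-382, 414, -275); plane equation n·P = 52317.
Requiring n·M = 52317: (414)r + (19611) = 52317.
So r = 79.

79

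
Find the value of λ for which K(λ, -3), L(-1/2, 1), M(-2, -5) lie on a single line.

-3/2

The three points are collinear iff det[KL; KM] = 0.
This determinant is linear in λ: (6)λ + (9) = 0, so λ = -3/2.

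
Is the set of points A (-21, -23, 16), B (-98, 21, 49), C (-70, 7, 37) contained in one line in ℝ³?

No

AB = (-77, 44, 33), AC = (-49, 30, 21).
Comparing components 2 and 3: (44)(21) − (33)(30) = -66 ≠ 0, so AB and AC are not parallel and the points are not collinear.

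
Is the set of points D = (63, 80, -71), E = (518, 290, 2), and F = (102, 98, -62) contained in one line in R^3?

DE = (455, 210, 73), DF = (39, 18, 9).
Comparing components 2 and 3: (210)(9) − (73)(18) = 576 ≠ 0, so DE and DF are not parallel and the points are not collinear.

No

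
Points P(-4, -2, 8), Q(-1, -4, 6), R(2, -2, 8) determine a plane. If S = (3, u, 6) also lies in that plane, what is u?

-4

The plane through P, Q, R has equation −12y + 12z = 120.
Substituting S: (-12)u + (72) = 120, so u = -4.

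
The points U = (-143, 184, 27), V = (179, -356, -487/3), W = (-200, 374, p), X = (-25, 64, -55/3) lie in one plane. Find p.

Normal to plane UVX: n = (1760, -7744, 25080); plane equation n·P = -999416.
Requiring n·W = -999416: (25080)p + (-3248256) = -999416.
So p = 269/3.

269/3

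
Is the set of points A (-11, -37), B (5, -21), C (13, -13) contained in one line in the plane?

AB = (16, 16), AC = (24, 24).
Checking proportionality: AC = 3/2·AB, so the vectors are parallel and the points are collinear.

Yes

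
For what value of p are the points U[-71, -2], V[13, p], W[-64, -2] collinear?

The three points are collinear iff det[UV; UW] = 0.
This determinant is linear in p: (-7)p + (-14) = 0, so p = -2.

-2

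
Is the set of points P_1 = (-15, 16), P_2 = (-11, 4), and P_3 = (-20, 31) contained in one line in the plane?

P_1P_2 = (4, -12), P_1P_3 = (-5, 15).
Checking proportionality: P_1P_3 = -5/4·P_1P_2, so the vectors are parallel and the points are collinear.

Yes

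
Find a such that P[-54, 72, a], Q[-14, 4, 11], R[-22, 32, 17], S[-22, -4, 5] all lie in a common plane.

The points are coplanar iff PQ · (PR × PS) = 0.
Expanding, this is linear in a: (-288)a + (4896) = 0.
So a = 17.

17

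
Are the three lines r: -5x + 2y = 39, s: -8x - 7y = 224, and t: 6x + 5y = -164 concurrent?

No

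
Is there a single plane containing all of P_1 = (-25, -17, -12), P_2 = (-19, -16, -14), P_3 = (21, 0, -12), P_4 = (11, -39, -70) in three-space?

Yes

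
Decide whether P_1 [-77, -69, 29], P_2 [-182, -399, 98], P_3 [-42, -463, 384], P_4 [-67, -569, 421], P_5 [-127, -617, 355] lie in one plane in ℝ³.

The plane through P_1, P_2, P_3 has normal n = P_1P_2 × P_1P_3 = (-89964, 39690, 52920) and equation n·P = 5723298.
Checking the remaining points: n·P_4 = 5723298, n·P_5 = 5723298.
All equal 5723298, so all 5 points lie in one plane.

Yes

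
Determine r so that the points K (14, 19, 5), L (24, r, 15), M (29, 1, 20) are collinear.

Direction KM = (15, -18, 15). From the x-coordinate of L, the parameter along the line is τ = (24 − 14)/15 = 2/3.
Then r = 19 + 2/3·(-18) = 7.

7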